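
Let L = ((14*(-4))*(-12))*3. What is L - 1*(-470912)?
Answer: 472928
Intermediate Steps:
L = 2016 (L = -56*(-12)*3 = 672*3 = 2016)
L - 1*(-470912) = 2016 - 1*(-470912) = 2016 + 470912 = 472928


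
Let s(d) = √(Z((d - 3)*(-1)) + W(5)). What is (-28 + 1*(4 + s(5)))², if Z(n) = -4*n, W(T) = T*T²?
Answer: (24 - √133)² ≈ 155.44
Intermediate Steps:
W(T) = T³
s(d) = √(113 + 4*d) (s(d) = √(-4*(d - 3)*(-1) + 5³) = √(-4*(-3 + d)*(-1) + 125) = √(-4*(3 - d) + 125) = √((-12 + 4*d) + 125) = √(113 + 4*d))
(-28 + 1*(4 + s(5)))² = (-28 + 1*(4 + √(113 + 4*5)))² = (-28 + 1*(4 + √(113 + 20)))² = (-28 + 1*(4 + √133))² = (-28 + (4 + √133))² = (-24 + √133)²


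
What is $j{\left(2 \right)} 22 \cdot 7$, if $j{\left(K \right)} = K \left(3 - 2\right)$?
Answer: $308$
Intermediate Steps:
$j{\left(K \right)} = K$ ($j{\left(K \right)} = K 1 = K$)
$j{\left(2 \right)} 22 \cdot 7 = 2 \cdot 22 \cdot 7 = 44 \cdot 7 = 308$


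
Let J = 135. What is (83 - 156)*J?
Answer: -9855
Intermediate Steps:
(83 - 156)*J = (83 - 156)*135 = -73*135 = -9855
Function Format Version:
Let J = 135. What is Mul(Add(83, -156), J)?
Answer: -9855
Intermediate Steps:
Mul(Add(83, -156), J) = Mul(Add(83, -156), 135) = Mul(-73, 135) = -9855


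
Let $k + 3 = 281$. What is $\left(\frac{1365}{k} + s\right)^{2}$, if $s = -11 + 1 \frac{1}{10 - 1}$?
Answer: $\frac{223771681}{6260004} \approx 35.746$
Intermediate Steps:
$k = 278$ ($k = -3 + 281 = 278$)
$s = - \frac{98}{9}$ ($s = -11 + 1 \cdot \frac{1}{9} = -11 + \frac{1}{9} = - \frac{98}{9} \approx -10.889$)
$\left(\frac{1365}{k} + s\right)^{2} = \left(\frac{1365}{278} - \frac{98}{9}\right)^{2} = \left(- \frac{14959}{2502}\right)^{2} = \frac{223771681}{6260004}$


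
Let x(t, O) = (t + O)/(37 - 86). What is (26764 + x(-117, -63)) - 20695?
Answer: 297561/49 ≈ 6072.7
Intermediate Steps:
x(t, O) = -O/49 - t/49 (x(t, O) = (O + t)/(-49) = (O + t)*(-1/49) = -O/49 - t/49)
(26764 + x(-117, -63)) - 20695 = (26764 + (-1/49*(-63) - 1/49*(-117))) - 20695 = (26764 + (9/7 + 117/49)) - 20695 = (26764 + 180/49) - 20695 = 1311616/49 - 20695 = 297561/49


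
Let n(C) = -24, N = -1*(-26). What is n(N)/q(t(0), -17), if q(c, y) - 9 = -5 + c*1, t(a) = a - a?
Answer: -6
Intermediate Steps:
N = 26
t(a) = 0
q(c, y) = 4 + c (q(c, y) = 9 + (-5 + c*1) = 9 + (-5 + c) = 4 + c)
n(N)/q(t(0), -17) = -24/(4 + 0) = -24/4 = -24*1/4 = -6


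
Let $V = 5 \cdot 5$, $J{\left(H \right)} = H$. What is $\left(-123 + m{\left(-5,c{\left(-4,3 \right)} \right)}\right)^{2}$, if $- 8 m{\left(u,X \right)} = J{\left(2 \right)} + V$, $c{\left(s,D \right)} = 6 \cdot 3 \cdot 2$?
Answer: $\frac{1022121}{64} \approx 15971.0$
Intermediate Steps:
$V = 25$
$c{\left(s,D \right)} = 36$ ($c{\left(s,D \right)} = 18 \cdot 2 = 36$)
$m{\left(u,X \right)} = - \frac{27}{8}$ ($m{\left(u,X \right)} = - \frac{2 + 25}{8} = \left(- \frac{1}{8}\right) 27 = - \frac{27}{8}$)
$\left(-123 + m{\left(-5,c{\left(-4,3 \right)} \right)}\right)^{2} = \left(-123 - \frac{27}{8}\right)^{2} = \left(- \frac{1011}{8}\right)^{2} = \frac{1022121}{64}$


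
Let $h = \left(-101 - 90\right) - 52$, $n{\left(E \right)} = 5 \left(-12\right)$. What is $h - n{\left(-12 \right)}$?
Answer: $-183$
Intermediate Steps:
$n{\left(E \right)} = -60$
$h = -243$ ($h = -191 - 52 = -243$)
$h - n{\left(-12 \right)} = -243 - -60 = -243 + 60 = -183$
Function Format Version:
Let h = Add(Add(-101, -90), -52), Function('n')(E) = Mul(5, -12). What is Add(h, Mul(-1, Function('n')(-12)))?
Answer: -183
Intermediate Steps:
Function('n')(E) = -60
h = -243 (h = Add(-191, -52) = -243)
Add(h, Mul(-1, Function('n')(-12))) = Add(-243, Mul(-1, -60)) = Add(-243, 60) = -183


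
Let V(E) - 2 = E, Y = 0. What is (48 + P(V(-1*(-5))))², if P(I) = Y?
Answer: 2304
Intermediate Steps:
V(E) = 2 + E
P(I) = 0
(48 + P(V(-1*(-5))))² = (48 + 0)² = 48² = 2304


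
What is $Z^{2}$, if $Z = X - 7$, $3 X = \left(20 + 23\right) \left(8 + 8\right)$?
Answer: $\frac{444889}{9} \approx 49432.0$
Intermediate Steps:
$X = \frac{688}{3}$ ($X = \frac{\left(20 + 23\right) \left(8 + 8\right)}{3} = \frac{43 \cdot 16}{3} = \frac{1}{3} \cdot 688 = \frac{688}{3} \approx 229.33$)
$Z = \frac{667}{3}$ ($Z = \frac{688}{3} - 7 = \frac{667}{3} \approx 222.33$)
$Z^{2} = \left(\frac{667}{3}\right)^{2} = \frac{444889}{9}$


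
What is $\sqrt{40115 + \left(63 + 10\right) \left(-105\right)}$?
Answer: $5 \sqrt{1298} \approx 180.14$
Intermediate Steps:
$\sqrt{40115 + \left(63 + 10\right) \left(-105\right)} = \sqrt{40115 + 73 \left(-105\right)} = \sqrt{40115 - 7665} = \sqrt{32450} = 5 \sqrt{1298}$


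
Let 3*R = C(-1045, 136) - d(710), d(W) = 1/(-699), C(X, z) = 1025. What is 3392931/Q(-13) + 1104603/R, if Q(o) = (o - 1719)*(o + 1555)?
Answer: 515329463632679/159460331512 ≈ 3231.7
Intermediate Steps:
Q(o) = (-1719 + o)*(1555 + o)
d(W) = -1/699
R = 716476/2097 (R = (1025 - 1*(-1/699))/3 = (1025 + 1/699)/3 = (1/3)*(716476/699) = 716476/2097 ≈ 341.67)
3392931/Q(-13) + 1104603/R = 3392931/(-2673045 + (-13)**2 - 164*(-13)) + 1104603/(716476/2097) = 3392931/(-2673045 + 169 + 2132) + 1104603*(2097/716476) = 3392931/(-2670744) + 2316352491/716476 = 3392931*(-1/2670744) + 2316352491/716476 = -1130977/890248 + 2316352491/716476 = 515329463632679/159460331512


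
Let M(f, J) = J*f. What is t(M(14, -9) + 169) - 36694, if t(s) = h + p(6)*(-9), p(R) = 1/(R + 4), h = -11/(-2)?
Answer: -183447/5 ≈ -36689.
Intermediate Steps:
h = 11/2 (h = -11*(-½) = 11/2 ≈ 5.5000)
p(R) = 1/(4 + R)
t(s) = 23/5 (t(s) = 11/2 - 9/(4 + 6) = 11/2 - 9/10 = 23/5)
t(M(14, -9) + 169) - 36694 = 23/5 - 36694 = -183447/5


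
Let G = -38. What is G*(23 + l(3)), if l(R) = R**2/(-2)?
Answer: -703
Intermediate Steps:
l(R) = -R**2/2
G*(23 + l(3)) = -38*(23 - 1/2*3**2) = -38*(23 - 1/2*9) = -38*(23 - 9/2) = -38*37/2 = -703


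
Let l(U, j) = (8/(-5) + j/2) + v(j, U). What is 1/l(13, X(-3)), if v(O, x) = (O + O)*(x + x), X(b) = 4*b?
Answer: -5/3158 ≈ -0.0015833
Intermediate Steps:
v(O, x) = 4*O*x (v(O, x) = (2*O)*(2*x) = 4*O*x)
l(U, j) = -8/5 + j/2 + 4*U*j (l(U, j) = (8/(-5) + j/2) + 4*j*U = (8*(-⅕) + j*(½)) + 4*U*j = (-8/5 + j/2) + 4*U*j = -8/5 + j/2 + 4*U*j)
1/l(13, X(-3)) = 1/(-8/5 + (4*(-3))/2 + 4*13*(4*(-3))) = 1/(-8/5 + (½)*(-12) + 4*13*(-12)) = 1/(-8/5 - 6 - 624) = 1/(-3158/5) = -5/3158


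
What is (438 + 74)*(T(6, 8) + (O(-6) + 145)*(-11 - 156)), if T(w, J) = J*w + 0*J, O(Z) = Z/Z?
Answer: -12459008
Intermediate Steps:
O(Z) = 1
T(w, J) = J*w (T(w, J) = J*w + 0 = J*w)
(438 + 74)*(T(6, 8) + (O(-6) + 145)*(-11 - 156)) = (438 + 74)*(8*6 + (1 + 145)*(-11 - 156)) = 512*(48 + 146*(-167)) = 512*(48 - 24382) = 512*(-24334) = -12459008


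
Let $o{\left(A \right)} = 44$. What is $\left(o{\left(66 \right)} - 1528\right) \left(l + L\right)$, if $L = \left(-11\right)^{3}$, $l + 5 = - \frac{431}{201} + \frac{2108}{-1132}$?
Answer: $\frac{113115804592}{56883} \approx 1.9886 \cdot 10^{6}$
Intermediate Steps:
$l = - \frac{512315}{56883}$ ($l = -5 + \left(- \frac{431}{201} + \frac{2108}{-1132}\right) = -5 + \left(\left(-431\right) \frac{1}{201} + 2108 \left(- \frac{1}{1132}\right)\right) = -5 - \frac{227900}{56883} = - \frac{512315}{56883} \approx -9.0065$)
$L = -1331$
$\left(o{\left(66 \right)} - 1528\right) \left(l + L\right) = \left(44 - 1528\right) \left(- \frac{512315}{56883} - 1331\right) = \left(-1484\right) \left(- \frac{76223588}{56883}\right) = \frac{113115804592}{56883}$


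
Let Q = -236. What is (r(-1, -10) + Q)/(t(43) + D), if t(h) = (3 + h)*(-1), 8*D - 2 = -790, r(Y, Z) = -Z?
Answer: 452/289 ≈ 1.5640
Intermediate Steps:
D = -197/2 (D = 1/4 + (1/8)*(-790) = 1/4 - 395/4 = -197/2 ≈ -98.500)
t(h) = -3 - h
(r(-1, -10) + Q)/(t(43) + D) = (-1*(-10) - 236)/((-3 - 1*43) - 197/2) = (10 - 236)/((-3 - 43) - 197/2) = -226/(-46 - 197/2) = -226/(-289/2) = -226*(-2/289) = 452/289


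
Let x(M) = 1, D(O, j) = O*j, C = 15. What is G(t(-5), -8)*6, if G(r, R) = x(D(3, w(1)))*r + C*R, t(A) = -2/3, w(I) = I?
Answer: -724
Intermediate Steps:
t(A) = -⅔ (t(A) = -2*⅓ = -⅔)
G(r, R) = r + 15*R (G(r, R) = 1*r + 15*R = r + 15*R)
G(t(-5), -8)*6 = (-⅔ + 15*(-8))*6 = (-⅔ - 120)*6 = -362/3*6 = -724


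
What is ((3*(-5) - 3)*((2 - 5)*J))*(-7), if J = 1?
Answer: -378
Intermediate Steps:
((3*(-5) - 3)*((2 - 5)*J))*(-7) = ((3*(-5) - 3)*((2 - 5)*1))*(-7) = ((-15 - 3)*(-3*1))*(-7) = -18*(-3)*(-7) = 54*(-7) = -378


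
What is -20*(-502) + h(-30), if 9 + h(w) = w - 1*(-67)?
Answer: 10068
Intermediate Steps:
h(w) = 58 + w (h(w) = -9 + (w - 1*(-67)) = -9 + (w + 67) = -9 + (67 + w) = 58 + w)
-20*(-502) + h(-30) = -20*(-502) + (58 - 30) = 10040 + 28 = 10068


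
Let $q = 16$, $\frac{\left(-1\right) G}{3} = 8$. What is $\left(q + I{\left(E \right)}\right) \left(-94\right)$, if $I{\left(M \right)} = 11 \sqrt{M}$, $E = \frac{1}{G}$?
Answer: $-1504 - \frac{517 i \sqrt{6}}{6} \approx -1504.0 - 211.06 i$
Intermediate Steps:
$G = -24$ ($G = \left(-3\right) 8 = -24$)
$E = - \frac{1}{24}$ ($E = \frac{1}{-24} = - \frac{1}{24} \approx -0.041667$)
$\left(q + I{\left(E \right)}\right) \left(-94\right) = \left(16 + 11 \sqrt{- \frac{1}{24}}\right) \left(-94\right) = \left(16 + 11 \frac{i \sqrt{6}}{12}\right) \left(-94\right) = \left(16 + \frac{11 i \sqrt{6}}{12}\right) \left(-94\right) = -1504 - \frac{517 i \sqrt{6}}{6}$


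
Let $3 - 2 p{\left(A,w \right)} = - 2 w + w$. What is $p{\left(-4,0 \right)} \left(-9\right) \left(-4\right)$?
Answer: $54$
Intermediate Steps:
$p{\left(A,w \right)} = \frac{3}{2} + \frac{w}{2}$ ($p{\left(A,w \right)} = \frac{3}{2} - \frac{- 2 w + w}{2} = \frac{3}{2} - \frac{\left(-1\right) w}{2} = \frac{3}{2} + \frac{w}{2}$)
$p{\left(-4,0 \right)} \left(-9\right) \left(-4\right) = \left(\frac{3}{2} + \frac{1}{2} \cdot 0\right) \left(-9\right) \left(-4\right) = \left(\frac{3}{2} + 0\right) \left(-9\right) \left(-4\right) = \frac{3}{2} \left(-9\right) \left(-4\right) = \left(- \frac{27}{2}\right) \left(-4\right) = 54$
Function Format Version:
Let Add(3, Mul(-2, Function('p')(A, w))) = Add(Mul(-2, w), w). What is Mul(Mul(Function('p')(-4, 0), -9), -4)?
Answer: 54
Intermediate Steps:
Function('p')(A, w) = Add(Rational(3, 2), Mul(Rational(1, 2), w)) (Function('p')(A, w) = Add(Rational(3, 2), Mul(Rational(-1, 2), Add(Mul(-2, w), w))) = Add(Rational(3, 2), Mul(Rational(-1, 2), Mul(-1, w))) = Add(Rational(3, 2), Mul(Rational(1, 2), w)))
Mul(Mul(Function('p')(-4, 0), -9), -4) = Mul(Mul(Add(Rational(3, 2), Mul(Rational(1, 2), 0)), -9), -4) = Mul(Mul(Add(Rational(3, 2), 0), -9), -4) = Mul(Mul(Rational(3, 2), -9), -4) = Mul(Rational(-27, 2), -4) = 54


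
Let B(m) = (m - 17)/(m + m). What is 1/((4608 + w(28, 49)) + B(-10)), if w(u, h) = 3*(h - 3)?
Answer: 20/94947 ≈ 0.00021064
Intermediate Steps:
w(u, h) = -9 + 3*h (w(u, h) = 3*(-3 + h) = -9 + 3*h)
B(m) = (-17 + m)/(2*m) (B(m) = (-17 + m)/((2*m)) = (-17 + m)*(1/(2*m)) = (-17 + m)/(2*m))
1/((4608 + w(28, 49)) + B(-10)) = 1/((4608 + (-9 + 3*49)) + (½)*(-17 - 10)/(-10)) = 1/((4608 + (-9 + 147)) + (½)*(-⅒)*(-27)) = 1/((4608 + 138) + 27/20) = 1/(4746 + 27/20) = 1/(94947/20) = 20/94947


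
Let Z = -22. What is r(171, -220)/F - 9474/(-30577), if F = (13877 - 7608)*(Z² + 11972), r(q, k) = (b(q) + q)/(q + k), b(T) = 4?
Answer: 5178550618727/16713591475896 ≈ 0.30984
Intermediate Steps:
r(q, k) = (4 + q)/(k + q) (r(q, k) = (4 + q)/(q + k) = (4 + q)/(k + q))
F = 78086664 (F = (13877 - 7608)*((-22)² + 11972) = 6269*(484 + 11972) = 6269*12456 = 78086664)
r(171, -220)/F - 9474/(-30577) = ((4 + 171)/(-220 + 171))/78086664 - 9474/(-30577) = (175/(-49))*(1/78086664) - 9474*(-1/30577) = -1/49*175*(1/78086664) + 9474/30577 = -25/7*1/78086664 + 9474/30577 = -25/546606648 + 9474/30577 = 5178550618727/16713591475896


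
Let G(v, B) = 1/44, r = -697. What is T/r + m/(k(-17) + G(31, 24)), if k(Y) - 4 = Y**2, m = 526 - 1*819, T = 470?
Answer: -15045434/8986421 ≈ -1.6742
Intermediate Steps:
m = -293 (m = 526 - 819 = -293)
G(v, B) = 1/44
k(Y) = 4 + Y**2
T/r + m/(k(-17) + G(31, 24)) = 470/(-697) - 293/((4 + (-17)**2) + 1/44) = 470*(-1/697) - 293/((4 + 289) + 1/44) = -470/697 - 293/(293 + 1/44) = -470/697 - 293/12893/44 = -470/697 - 293*44/12893 = -470/697 - 12892/12893 = -15045434/8986421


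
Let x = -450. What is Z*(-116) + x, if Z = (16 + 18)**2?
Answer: -134546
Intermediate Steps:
Z = 1156 (Z = 34**2 = 1156)
Z*(-116) + x = 1156*(-116) - 450 = -134096 - 450 = -134546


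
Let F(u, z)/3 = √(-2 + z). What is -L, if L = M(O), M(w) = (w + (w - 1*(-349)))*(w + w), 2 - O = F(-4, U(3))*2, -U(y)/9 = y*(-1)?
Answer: 16408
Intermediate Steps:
U(y) = 9*y (U(y) = -9*y*(-1) = -(-9)*y = 9*y)
F(u, z) = 3*√(-2 + z)
O = -28 (O = 2 - 3*√(-2 + 9*3)*2 = 2 - 3*√(-2 + 27)*2 = 2 - 3*√25*2 = 2 - 3*5*2 = 2 - 15*2 = 2 - 1*30 = 2 - 30 = -28)
M(w) = 2*w*(349 + 2*w) (M(w) = (w + (w + 349))*(2*w) = (w + (349 + w))*(2*w) = (349 + 2*w)*(2*w) = 2*w*(349 + 2*w))
L = -16408 (L = 2*(-28)*(349 + 2*(-28)) = 2*(-28)*(349 - 56) = 2*(-28)*293 = -16408)
-L = -1*(-16408) = 16408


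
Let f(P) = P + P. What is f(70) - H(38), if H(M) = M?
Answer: 102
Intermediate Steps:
f(P) = 2*P
f(70) - H(38) = 2*70 - 1*38 = 140 - 38 = 102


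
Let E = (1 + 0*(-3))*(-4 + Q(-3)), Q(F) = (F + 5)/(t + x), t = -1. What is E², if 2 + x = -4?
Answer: 900/49 ≈ 18.367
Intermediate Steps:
x = -6 (x = -2 - 4 = -6)
Q(F) = -5/7 - F/7 (Q(F) = (F + 5)/(-1 - 6) = (5 + F)/(-7) = (5 + F)*(-⅐) = -5/7 - F/7)
E = -30/7 (E = (1 + 0*(-3))*(-4 + (-5/7 - ⅐*(-3))) = (1 + 0)*(-4 + (-5/7 + 3/7)) = 1*(-4 - 2/7) = 1*(-30/7) = -30/7 ≈ -4.2857)
E² = (-30/7)² = 900/49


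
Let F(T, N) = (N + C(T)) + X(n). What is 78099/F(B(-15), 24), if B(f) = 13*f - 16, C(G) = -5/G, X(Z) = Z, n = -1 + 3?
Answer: 16478889/5491 ≈ 3001.1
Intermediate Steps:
n = 2
B(f) = -16 + 13*f
F(T, N) = 2 + N - 5/T (F(T, N) = (N - 5/T) + 2 = 2 + N - 5/T)
78099/F(B(-15), 24) = 78099/(2 + 24 - 5/(-16 + 13*(-15))) = 78099/(2 + 24 - 5/(-16 - 195)) = 78099/(2 + 24 - 5/(-211)) = 78099/(2 + 24 - 5*(-1/211)) = 78099/(2 + 24 + 5/211) = 78099/(5491/211) = 78099*(211/5491) = 16478889/5491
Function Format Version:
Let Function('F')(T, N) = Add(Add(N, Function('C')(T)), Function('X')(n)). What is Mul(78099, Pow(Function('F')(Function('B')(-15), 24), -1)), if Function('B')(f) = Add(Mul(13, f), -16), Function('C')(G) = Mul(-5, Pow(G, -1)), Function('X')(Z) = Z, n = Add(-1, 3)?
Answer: Rational(16478889, 5491) ≈ 3001.1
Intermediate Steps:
n = 2
Function('B')(f) = Add(-16, Mul(13, f))
Function('F')(T, N) = Add(2, N, Mul(-5, Pow(T, -1))) (Function('F')(T, N) = Add(Add(N, Mul(-5, Pow(T, -1))), 2) = Add(2, N, Mul(-5, Pow(T, -1))))
Mul(78099, Pow(Function('F')(Function('B')(-15), 24), -1)) = Mul(78099, Pow(Add(2, 24, Mul(-5, Pow(Add(-16, Mul(13, -15)), -1))), -1)) = Mul(78099, Pow(Add(2, 24, Mul(-5, Pow(Add(-16, -195), -1))), -1)) = Mul(78099, Pow(Add(2, 24, Mul(-5, Pow(-211, -1))), -1)) = Mul(78099, Pow(Add(2, 24, Mul(-5, Rational(-1, 211))), -1)) = Mul(78099, Pow(Add(2, 24, Rational(5, 211)), -1)) = Mul(78099, Pow(Rational(5491, 211), -1)) = Mul(78099, Rational(211, 5491)) = Rational(16478889, 5491)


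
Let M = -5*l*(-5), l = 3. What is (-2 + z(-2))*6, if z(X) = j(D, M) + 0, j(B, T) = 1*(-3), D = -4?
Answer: -30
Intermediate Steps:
M = 75 (M = -5*3*(-5) = -15*(-5) = 75)
j(B, T) = -3
z(X) = -3 (z(X) = -3 + 0 = -3)
(-2 + z(-2))*6 = (-2 - 3)*6 = -5*6 = -30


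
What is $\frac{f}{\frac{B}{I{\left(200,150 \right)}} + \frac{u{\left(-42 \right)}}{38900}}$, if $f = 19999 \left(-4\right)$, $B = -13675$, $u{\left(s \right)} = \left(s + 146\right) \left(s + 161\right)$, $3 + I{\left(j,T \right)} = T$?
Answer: $\frac{114360281700}{132534557} \approx 862.87$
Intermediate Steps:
$I{\left(j,T \right)} = -3 + T$
$u{\left(s \right)} = \left(146 + s\right) \left(161 + s\right)$
$f = -79996$
$\frac{f}{\frac{B}{I{\left(200,150 \right)}} + \frac{u{\left(-42 \right)}}{38900}} = - \frac{79996}{- \frac{13675}{-3 + 150} + \frac{23506 + \left(-42\right)^{2} + 307 \left(-42\right)}{38900}} = - \frac{79996}{- \frac{13675}{147} + \left(23506 + 1764 - 12894\right) \frac{1}{38900}} = - \frac{79996}{\left(-13675\right) \frac{1}{147} + 12376 \cdot \frac{1}{38900}} = - \frac{79996}{- \frac{13675}{147} + \frac{3094}{9725}} = - \frac{79996}{- \frac{132534557}{1429575}} = \left(-79996\right) \left(- \frac{1429575}{132534557}\right) = \frac{114360281700}{132534557}$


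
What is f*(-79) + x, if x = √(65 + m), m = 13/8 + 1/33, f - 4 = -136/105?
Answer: -22436/105 + √1161402/132 ≈ -205.51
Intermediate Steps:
f = 284/105 (f = 4 - 136/105 = 284/105 ≈ 2.7048)
m = 437/264 (m = 13*(⅛) + 1*(1/33) = 13/8 + 1/33 = 437/264 ≈ 1.6553)
x = √1161402/132 (x = √(65 + 437/264) = √(17597/264) = √1161402/132 ≈ 8.1643)
f*(-79) + x = (284/105)*(-79) + √1161402/132 = -22436/105 + √1161402/132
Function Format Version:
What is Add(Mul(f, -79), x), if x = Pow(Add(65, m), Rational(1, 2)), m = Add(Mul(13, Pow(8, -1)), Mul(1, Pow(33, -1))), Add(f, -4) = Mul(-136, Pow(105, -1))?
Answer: Add(Rational(-22436, 105), Mul(Rational(1, 132), Pow(1161402, Rational(1, 2)))) ≈ -205.51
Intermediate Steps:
f = Rational(284, 105) (f = Add(4, Mul(-136, Pow(105, -1))) = Add(4, Mul(-136, Rational(1, 105))) = Add(4, Rational(-136, 105)) = Rational(284, 105) ≈ 2.7048)
m = Rational(437, 264) (m = Add(Mul(13, Rational(1, 8)), Mul(1, Rational(1, 33))) = Add(Rational(13, 8), Rational(1, 33)) = Rational(437, 264) ≈ 1.6553)
x = Mul(Rational(1, 132), Pow(1161402, Rational(1, 2))) (x = Pow(Add(65, Rational(437, 264)), Rational(1, 2)) = Pow(Rational(17597, 264), Rational(1, 2)) = Mul(Rational(1, 132), Pow(1161402, Rational(1, 2))) ≈ 8.1643)
Add(Mul(f, -79), x) = Add(Mul(Rational(284, 105), -79), Mul(Rational(1, 132), Pow(1161402, Rational(1, 2)))) = Add(Rational(-22436, 105), Mul(Rational(1, 132), Pow(1161402, Rational(1, 2))))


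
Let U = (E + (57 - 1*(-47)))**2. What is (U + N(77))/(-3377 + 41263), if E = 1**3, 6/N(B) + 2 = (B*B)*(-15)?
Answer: 980530419/3369467182 ≈ 0.29100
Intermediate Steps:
N(B) = 6/(-2 - 15*B**2) (N(B) = 6/(-2 + (B*B)*(-15)) = 6/(-2 + B**2*(-15)) = 6/(-2 - 15*B**2))
E = 1
U = 11025 (U = (1 + (57 - 1*(-47)))**2 = (1 + (57 + 47))**2 = (1 + 104)**2 = 105**2 = 11025)
(U + N(77))/(-3377 + 41263) = (11025 - 6/(2 + 15*77**2))/(-3377 + 41263) = (11025 - 6/(2 + 15*5929))/37886 = (11025 - 6/(2 + 88935))*(1/37886) = (11025 - 6/88937)*(1/37886) = (980530419/88937)*(1/37886) = 980530419/3369467182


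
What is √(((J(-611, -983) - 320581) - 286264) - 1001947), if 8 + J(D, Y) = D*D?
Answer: I*√1235479 ≈ 1111.5*I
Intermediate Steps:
J(D, Y) = -8 + D² (J(D, Y) = -8 + D*D = -8 + D²)
√(((J(-611, -983) - 320581) - 286264) - 1001947) = √((((-8 + (-611)²) - 320581) - 286264) - 1001947) = √((((-8 + 373321) - 320581) - 286264) - 1001947) = √(((373313 - 320581) - 286264) - 1001947) = √((52732 - 286264) - 1001947) = √(-233532 - 1001947) = √(-1235479) = I*√1235479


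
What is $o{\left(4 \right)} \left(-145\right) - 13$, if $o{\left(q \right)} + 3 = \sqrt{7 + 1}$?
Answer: $422 - 290 \sqrt{2} \approx 11.878$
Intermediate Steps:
$o{\left(q \right)} = -3 + 2 \sqrt{2}$ ($o{\left(q \right)} = -3 + \sqrt{7 + 1} = -3 + \sqrt{8} = -3 + 2 \sqrt{2}$)
$o{\left(4 \right)} \left(-145\right) - 13 = \left(-3 + 2 \sqrt{2}\right) \left(-145\right) - 13 = \left(435 - 290 \sqrt{2}\right) - 13 = 422 - 290 \sqrt{2}$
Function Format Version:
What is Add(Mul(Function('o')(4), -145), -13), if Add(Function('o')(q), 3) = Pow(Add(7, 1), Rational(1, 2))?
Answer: Add(422, Mul(-290, Pow(2, Rational(1, 2)))) ≈ 11.878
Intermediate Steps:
Function('o')(q) = Add(-3, Mul(2, Pow(2, Rational(1, 2)))) (Function('o')(q) = Add(-3, Pow(Add(7, 1), Rational(1, 2))) = Add(-3, Pow(8, Rational(1, 2))) = Add(-3, Mul(2, Pow(2, Rational(1, 2)))))
Add(Mul(Function('o')(4), -145), -13) = Add(Mul(Add(-3, Mul(2, Pow(2, Rational(1, 2)))), -145), -13) = Add(Add(435, Mul(-290, Pow(2, Rational(1, 2)))), -13) = Add(422, Mul(-290, Pow(2, Rational(1, 2))))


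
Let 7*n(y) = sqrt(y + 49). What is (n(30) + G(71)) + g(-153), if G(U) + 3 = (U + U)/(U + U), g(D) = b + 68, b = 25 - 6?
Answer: 85 + sqrt(79)/7 ≈ 86.270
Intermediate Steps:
b = 19
g(D) = 87 (g(D) = 19 + 68 = 87)
G(U) = -2 (G(U) = -3 + (U + U)/(U + U) = -3 + (2*U)/((2*U)) = -3 + (2*U)*(1/(2*U)) = -3 + 1 = -2)
n(y) = sqrt(49 + y)/7 (n(y) = sqrt(y + 49)/7 = sqrt(49 + y)/7)
(n(30) + G(71)) + g(-153) = (sqrt(49 + 30)/7 - 2) + 87 = (sqrt(79)/7 - 2) + 87 = (-2 + sqrt(79)/7) + 87 = 85 + sqrt(79)/7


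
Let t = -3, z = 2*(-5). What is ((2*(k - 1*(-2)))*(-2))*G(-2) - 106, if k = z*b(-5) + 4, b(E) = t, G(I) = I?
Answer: 182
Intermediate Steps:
z = -10
b(E) = -3
k = 34 (k = -10*(-3) + 4 = 30 + 4 = 34)
((2*(k - 1*(-2)))*(-2))*G(-2) - 106 = ((2*(34 - 1*(-2)))*(-2))*(-2) - 106 = ((2*(34 + 2))*(-2))*(-2) - 106 = ((2*36)*(-2))*(-2) - 106 = (72*(-2))*(-2) - 106 = -144*(-2) - 106 = 288 - 106 = 182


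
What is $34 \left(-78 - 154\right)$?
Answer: $-7888$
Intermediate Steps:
$34 \left(-78 - 154\right) = 34 \left(-232\right) = -7888$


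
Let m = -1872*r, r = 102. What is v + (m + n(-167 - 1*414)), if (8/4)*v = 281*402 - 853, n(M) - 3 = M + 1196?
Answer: -268543/2 ≈ -1.3427e+5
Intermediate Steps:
m = -190944 (m = -1872*102 = -190944)
n(M) = 1199 + M (n(M) = 3 + (M + 1196) = 3 + (1196 + M) = 1199 + M)
v = 112109/2 (v = (281*402 - 853)/2 = (112962 - 853)/2 = (½)*112109 = 112109/2 ≈ 56055.)
v + (m + n(-167 - 1*414)) = 112109/2 + (-190944 + (1199 + (-167 - 1*414))) = 112109/2 + (-190944 + (1199 + (-167 - 414))) = 112109/2 + (-190944 + (1199 - 581)) = 112109/2 + (-190944 + 618) = 112109/2 - 190326 = -268543/2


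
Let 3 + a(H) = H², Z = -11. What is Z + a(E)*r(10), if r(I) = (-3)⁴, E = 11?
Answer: 9547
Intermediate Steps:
r(I) = 81
a(H) = -3 + H²
Z + a(E)*r(10) = -11 + (-3 + 11²)*81 = -11 + (-3 + 121)*81 = -11 + 118*81 = -11 + 9558 = 9547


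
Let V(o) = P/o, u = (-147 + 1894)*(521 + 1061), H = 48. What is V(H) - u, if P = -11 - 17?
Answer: -33165055/12 ≈ -2.7638e+6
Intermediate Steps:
P = -28
u = 2763754 (u = 1747*1582 = 2763754)
V(o) = -28/o
V(H) - u = -28/48 - 1*2763754 = -28*1/48 - 2763754 = -7/12 - 2763754 = -33165055/12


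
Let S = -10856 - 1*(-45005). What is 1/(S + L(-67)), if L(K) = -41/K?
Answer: 67/2288024 ≈ 2.9283e-5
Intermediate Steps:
S = 34149 (S = -10856 + 45005 = 34149)
1/(S + L(-67)) = 1/(34149 - 41/(-67)) = 1/(34149 - 41*(-1/67)) = 1/(34149 + 41/67) = 1/(2288024/67) = 67/2288024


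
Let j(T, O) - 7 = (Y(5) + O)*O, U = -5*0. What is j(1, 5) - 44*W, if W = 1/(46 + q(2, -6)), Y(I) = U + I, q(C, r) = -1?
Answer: 2521/45 ≈ 56.022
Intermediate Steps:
U = 0
Y(I) = I (Y(I) = 0 + I = I)
W = 1/45 (W = 1/(46 - 1) = 1/45 ≈ 0.022222)
j(T, O) = 7 + O*(5 + O) (j(T, O) = 7 + (5 + O)*O = 7 + O*(5 + O))
j(1, 5) - 44*W = (7 + 5**2 + 5*5) - 44*1/45 = (7 + 25 + 25) - 44/45 = 57 - 44/45 = 2521/45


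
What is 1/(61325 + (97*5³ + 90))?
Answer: 1/73540 ≈ 1.3598e-5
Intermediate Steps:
1/(61325 + (97*5³ + 90)) = 1/(61325 + (97*125 + 90)) = 1/(61325 + (12125 + 90)) = 1/(61325 + 12215) = 1/73540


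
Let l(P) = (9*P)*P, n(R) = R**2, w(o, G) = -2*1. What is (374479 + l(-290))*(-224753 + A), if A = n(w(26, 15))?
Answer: -254276298871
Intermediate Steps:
w(o, G) = -2
A = 4 (A = (-2)**2 = 4)
l(P) = 9*P**2
(374479 + l(-290))*(-224753 + A) = (374479 + 9*(-290)**2)*(-224753 + 4) = (374479 + 9*84100)*(-224749) = (374479 + 756900)*(-224749) = 1131379*(-224749) = -254276298871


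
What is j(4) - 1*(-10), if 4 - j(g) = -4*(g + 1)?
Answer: 34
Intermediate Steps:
j(g) = 8 + 4*g (j(g) = 4 - (-4)*(g + 1) = 4 - (-4)*(1 + g) = 4 - (-4 - 4*g) = 4 + (4 + 4*g) = 8 + 4*g)
j(4) - 1*(-10) = (8 + 4*4) - 1*(-10) = (8 + 16) + 10 = 24 + 10 = 34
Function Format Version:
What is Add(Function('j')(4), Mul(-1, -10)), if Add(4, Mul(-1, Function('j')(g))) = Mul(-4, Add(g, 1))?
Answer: 34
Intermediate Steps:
Function('j')(g) = Add(8, Mul(4, g)) (Function('j')(g) = Add(4, Mul(-1, Mul(-4, Add(g, 1)))) = Add(4, Mul(-1, Mul(-4, Add(1, g)))) = Add(4, Mul(-1, Add(-4, Mul(-4, g)))) = Add(4, Add(4, Mul(4, g))) = Add(8, Mul(4, g)))
Add(Function('j')(4), Mul(-1, -10)) = Add(Add(8, Mul(4, 4)), Mul(-1, -10)) = Add(Add(8, 16), 10) = Add(24, 10) = 34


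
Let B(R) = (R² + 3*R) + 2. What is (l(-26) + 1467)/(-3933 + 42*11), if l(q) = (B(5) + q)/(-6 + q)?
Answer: -2933/6942 ≈ -0.42250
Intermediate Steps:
B(R) = 2 + R² + 3*R
l(q) = (42 + q)/(-6 + q) (l(q) = ((2 + 5² + 3*5) + q)/(-6 + q) = ((2 + 25 + 15) + q)/(-6 + q) = (42 + q)/(-6 + q))
(l(-26) + 1467)/(-3933 + 42*11) = ((42 - 26)/(-6 - 26) + 1467)/(-3933 + 42*11) = (16/(-32) + 1467)/(-3933 + 462) = (-1/32*16 + 1467)/(-3471) = (-½ + 1467)*(-1/3471) = (2933/2)*(-1/3471) = -2933/6942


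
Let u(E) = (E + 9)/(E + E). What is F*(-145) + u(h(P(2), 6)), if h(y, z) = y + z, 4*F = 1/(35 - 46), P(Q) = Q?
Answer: 767/176 ≈ 4.3580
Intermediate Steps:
F = -1/44 (F = 1/(4*(35 - 46)) = (1/4)/(-11) = (1/4)*(-1/11) = -1/44 ≈ -0.022727)
u(E) = (9 + E)/(2*E) (u(E) = (9 + E)/((2*E)) = (9 + E)*(1/(2*E)) = (9 + E)/(2*E))
F*(-145) + u(h(P(2), 6)) = -1/44*(-145) + (9 + (2 + 6))/(2*(2 + 6)) = 145/44 + (1/2)*(9 + 8)/8 = 145/44 + (1/2)*(1/8)*17 = 145/44 + 17/16 = 767/176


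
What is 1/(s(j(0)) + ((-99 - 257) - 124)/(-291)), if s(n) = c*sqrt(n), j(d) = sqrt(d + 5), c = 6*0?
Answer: 97/160 ≈ 0.60625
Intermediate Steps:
c = 0
j(d) = sqrt(5 + d)
s(n) = 0 (s(n) = 0*sqrt(n) = 0)
1/(s(j(0)) + ((-99 - 257) - 124)/(-291)) = 1/(0 + ((-99 - 257) - 124)/(-291)) = 1/(0 + (-356 - 124)*(-1/291)) = 1/(0 - 480*(-1/291)) = 1/(0 + 160/97) = 1/(160/97) = 97/160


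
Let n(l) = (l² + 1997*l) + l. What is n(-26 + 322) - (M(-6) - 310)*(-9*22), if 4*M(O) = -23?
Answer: 1233011/2 ≈ 6.1651e+5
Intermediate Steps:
M(O) = -23/4 (M(O) = (¼)*(-23) = -23/4)
n(l) = l² + 1998*l
n(-26 + 322) - (M(-6) - 310)*(-9*22) = (-26 + 322)*(1998 + (-26 + 322)) - (-23/4 - 310)*(-9*22) = 296*(1998 + 296) - (-1263)*(-198)/4 = 296*2294 - 1*125037/2 = 679024 - 125037/2 = 1233011/2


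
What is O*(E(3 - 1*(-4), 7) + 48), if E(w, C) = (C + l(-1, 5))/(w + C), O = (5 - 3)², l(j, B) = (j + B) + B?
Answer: 1376/7 ≈ 196.57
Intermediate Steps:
l(j, B) = j + 2*B (l(j, B) = (B + j) + B = j + 2*B)
O = 4 (O = 2² = 4)
E(w, C) = (9 + C)/(C + w) (E(w, C) = (C + (-1 + 2*5))/(w + C) = (C + (-1 + 10))/(C + w) = (C + 9)/(C + w) = (9 + C)/(C + w))
O*(E(3 - 1*(-4), 7) + 48) = 4*((9 + 7)/(7 + (3 - 1*(-4))) + 48) = 4*(16/(7 + (3 + 4)) + 48) = 4*(16/(7 + 7) + 48) = 4*(16/14 + 48) = 4*((1/14)*16 + 48) = 4*(8/7 + 48) = 4*(344/7) = 1376/7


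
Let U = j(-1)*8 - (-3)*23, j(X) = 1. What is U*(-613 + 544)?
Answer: -5313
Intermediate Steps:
U = 77 (U = 1*8 - (-3)*23 = 8 - 1*(-69) = 8 + 69 = 77)
U*(-613 + 544) = 77*(-613 + 544) = 77*(-69) = -5313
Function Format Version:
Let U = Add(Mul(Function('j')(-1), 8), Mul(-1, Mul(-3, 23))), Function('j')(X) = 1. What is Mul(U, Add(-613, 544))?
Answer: -5313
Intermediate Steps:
U = 77 (U = Add(Mul(1, 8), Mul(-1, Mul(-3, 23))) = Add(8, Mul(-1, -69)) = Add(8, 69) = 77)
Mul(U, Add(-613, 544)) = Mul(77, Add(-613, 544)) = Mul(77, -69) = -5313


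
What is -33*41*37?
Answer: -50061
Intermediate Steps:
-33*41*37 = -1353*37 = -50061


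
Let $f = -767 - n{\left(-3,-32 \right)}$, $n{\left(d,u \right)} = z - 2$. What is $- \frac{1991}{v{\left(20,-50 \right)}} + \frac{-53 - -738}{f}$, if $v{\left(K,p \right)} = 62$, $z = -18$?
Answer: $- \frac{1529747}{46314} \approx -33.03$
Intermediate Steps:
$n{\left(d,u \right)} = -20$ ($n{\left(d,u \right)} = -18 - 2 = -20$)
$f = -747$ ($f = -767 - -20 = -767 + 20 = -747$)
$- \frac{1991}{v{\left(20,-50 \right)}} + \frac{-53 - -738}{f} = - \frac{1991}{62} + \frac{-53 - -738}{-747} = \left(-1991\right) \frac{1}{62} + \left(-53 + 738\right) \left(- \frac{1}{747}\right) = - \frac{1991}{62} + 685 \left(- \frac{1}{747}\right) = - \frac{1991}{62} - \frac{685}{747} = - \frac{1529747}{46314}$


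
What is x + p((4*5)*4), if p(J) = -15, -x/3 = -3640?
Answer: 10905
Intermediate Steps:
x = 10920 (x = -3*(-3640) = 10920)
x + p((4*5)*4) = 10920 - 15 = 10905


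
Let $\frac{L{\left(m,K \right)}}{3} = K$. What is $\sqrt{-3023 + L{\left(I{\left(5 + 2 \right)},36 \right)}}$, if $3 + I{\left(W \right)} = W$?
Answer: $i \sqrt{2915} \approx 53.991 i$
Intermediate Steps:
$I{\left(W \right)} = -3 + W$
$L{\left(m,K \right)} = 3 K$
$\sqrt{-3023 + L{\left(I{\left(5 + 2 \right)},36 \right)}} = \sqrt{-3023 + 3 \cdot 36} = \sqrt{-3023 + 108} = \sqrt{-2915} = i \sqrt{2915}$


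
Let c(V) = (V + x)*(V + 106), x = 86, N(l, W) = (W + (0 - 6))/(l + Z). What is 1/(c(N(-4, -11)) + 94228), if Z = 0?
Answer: 16/1666849 ≈ 9.5990e-6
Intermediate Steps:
N(l, W) = (-6 + W)/l (N(l, W) = (W + (0 - 6))/(l + 0) = (W - 6)/l = (-6 + W)/l)
c(V) = (86 + V)*(106 + V) (c(V) = (V + 86)*(V + 106) = (86 + V)*(106 + V))
1/(c(N(-4, -11)) + 94228) = 1/((9116 + ((-6 - 11)/(-4))**2 + 192*((-6 - 11)/(-4))) + 94228) = 1/((9116 + (-1/4*(-17))**2 + 192*(-1/4*(-17))) + 94228) = 1/((9116 + (17/4)**2 + 192*(17/4)) + 94228) = 1/((9116 + 289/16 + 816) + 94228) = 1/(159201/16 + 94228) = 1/(1666849/16) = 16/1666849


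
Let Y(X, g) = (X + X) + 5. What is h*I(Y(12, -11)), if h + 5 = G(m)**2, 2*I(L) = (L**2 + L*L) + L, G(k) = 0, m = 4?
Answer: -8555/2 ≈ -4277.5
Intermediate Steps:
Y(X, g) = 5 + 2*X (Y(X, g) = 2*X + 5 = 5 + 2*X)
I(L) = L**2 + L/2 (I(L) = ((L**2 + L*L) + L)/2 = ((L**2 + L**2) + L)/2 = (2*L**2 + L)/2 = (L + 2*L**2)/2 = L**2 + L/2)
h = -5 (h = -5 + 0**2 = -5 + 0 = -5)
h*I(Y(12, -11)) = -5*(5 + 2*12)*(1/2 + (5 + 2*12)) = -5*(5 + 24)*(1/2 + (5 + 24)) = -145*(1/2 + 29) = -145*59/2 = -5*1711/2 = -8555/2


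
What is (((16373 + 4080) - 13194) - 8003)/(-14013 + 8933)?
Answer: 93/635 ≈ 0.14646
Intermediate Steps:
(((16373 + 4080) - 13194) - 8003)/(-14013 + 8933) = ((20453 - 13194) - 8003)/(-5080) = (7259 - 8003)*(-1/5080) = -744*(-1/5080) = 93/635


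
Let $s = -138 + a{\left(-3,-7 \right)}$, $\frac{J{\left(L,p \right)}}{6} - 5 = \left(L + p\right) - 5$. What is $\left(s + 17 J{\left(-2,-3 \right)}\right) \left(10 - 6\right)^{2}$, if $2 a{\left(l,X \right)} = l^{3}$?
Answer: $-10584$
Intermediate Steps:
$a{\left(l,X \right)} = \frac{l^{3}}{2}$
$J{\left(L,p \right)} = 6 L + 6 p$ ($J{\left(L,p \right)} = 30 + 6 \left(\left(L + p\right) - 5\right) = 30 + 6 \left(-5 + L + p\right) = 30 + \left(-30 + 6 L + 6 p\right) = 6 L + 6 p$)
$s = - \frac{303}{2}$ ($s = -138 + \frac{\left(-3\right)^{3}}{2} = -138 + \frac{1}{2} \left(-27\right) = -138 - \frac{27}{2} = - \frac{303}{2} \approx -151.5$)
$\left(s + 17 J{\left(-2,-3 \right)}\right) \left(10 - 6\right)^{2} = \left(- \frac{303}{2} + 17 \left(6 \left(-2\right) + 6 \left(-3\right)\right)\right) \left(10 - 6\right)^{2} = \left(- \frac{303}{2} + 17 \left(-12 - 18\right)\right) 4^{2} = \left(- \frac{303}{2} + 17 \left(-30\right)\right) 16 = \left(- \frac{303}{2} - 510\right) 16 = \left(- \frac{1323}{2}\right) 16 = -10584$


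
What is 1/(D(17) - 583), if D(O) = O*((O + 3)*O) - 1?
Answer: 1/5196 ≈ 0.00019246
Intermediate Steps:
D(O) = -1 + O²*(3 + O) (D(O) = O*((3 + O)*O) - 1 = O*(O*(3 + O)) - 1 = O²*(3 + O) - 1 = -1 + O²*(3 + O))
1/(D(17) - 583) = 1/((-1 + 17³ + 3*17²) - 583) = 1/((-1 + 4913 + 3*289) - 583) = 1/((-1 + 4913 + 867) - 583) = 1/(5779 - 583) = 1/5196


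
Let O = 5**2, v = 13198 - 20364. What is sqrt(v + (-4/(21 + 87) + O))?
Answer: 2*I*sqrt(144606)/9 ≈ 84.505*I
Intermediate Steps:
v = -7166
O = 25
sqrt(v + (-4/(21 + 87) + O)) = sqrt(-7166 + (-4/(21 + 87) + 25)) = sqrt(-7166 + (-4/108 + 25)) = sqrt(-7166 + (-4*1/108 + 25)) = sqrt(-7166 + (-1/27 + 25)) = sqrt(-7166 + 674/27) = sqrt(-192808/27) = 2*I*sqrt(144606)/9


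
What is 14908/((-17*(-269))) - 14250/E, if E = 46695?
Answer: 42064254/14235749 ≈ 2.9548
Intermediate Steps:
14908/((-17*(-269))) - 14250/E = 14908/((-17*(-269))) - 14250/46695 = 14908/4573 - 14250*1/46695 = 14908*(1/4573) - 950/3113 = 14908/4573 - 950/3113 = 42064254/14235749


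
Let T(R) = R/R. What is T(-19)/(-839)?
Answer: -1/839 ≈ -0.0011919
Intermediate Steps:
T(R) = 1
T(-19)/(-839) = 1/(-839) = 1*(-1/839) = -1/839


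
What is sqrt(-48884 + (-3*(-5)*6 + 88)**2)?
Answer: 20*I*sqrt(43) ≈ 131.15*I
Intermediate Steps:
sqrt(-48884 + (-3*(-5)*6 + 88)**2) = sqrt(-48884 + (15*6 + 88)**2) = sqrt(-48884 + (90 + 88)**2) = sqrt(-48884 + 178**2) = sqrt(-48884 + 31684) = sqrt(-17200) = 20*I*sqrt(43)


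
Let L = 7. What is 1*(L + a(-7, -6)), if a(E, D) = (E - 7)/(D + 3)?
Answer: 35/3 ≈ 11.667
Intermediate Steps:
a(E, D) = (-7 + E)/(3 + D)
1*(L + a(-7, -6)) = 1*(7 + (-7 - 7)/(3 - 6)) = 1*(7 - 14/(-3)) = 1*(7 - ⅓*(-14)) = 1*(7 + 14/3) = 1*(35/3) = 35/3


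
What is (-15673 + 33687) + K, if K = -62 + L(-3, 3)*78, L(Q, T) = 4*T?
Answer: 18888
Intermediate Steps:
K = 874 (K = -62 + (4*3)*78 = -62 + 12*78 = -62 + 936 = 874)
(-15673 + 33687) + K = (-15673 + 33687) + 874 = 18014 + 874 = 18888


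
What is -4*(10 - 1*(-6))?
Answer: -64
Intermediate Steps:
-4*(10 - 1*(-6)) = -4*(10 + 6) = -4*16 = -64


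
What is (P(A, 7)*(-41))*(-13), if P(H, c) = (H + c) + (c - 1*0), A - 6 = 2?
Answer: 11726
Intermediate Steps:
A = 8 (A = 6 + 2 = 8)
P(H, c) = H + 2*c (P(H, c) = (H + c) + (c + 0) = (H + c) + c = H + 2*c)
(P(A, 7)*(-41))*(-13) = ((8 + 2*7)*(-41))*(-13) = ((8 + 14)*(-41))*(-13) = (22*(-41))*(-13) = -902*(-13) = 11726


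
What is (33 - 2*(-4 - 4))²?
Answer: 2401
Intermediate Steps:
(33 - 2*(-4 - 4))² = (33 - 2*(-8))² = (33 + 16)² = 49² = 2401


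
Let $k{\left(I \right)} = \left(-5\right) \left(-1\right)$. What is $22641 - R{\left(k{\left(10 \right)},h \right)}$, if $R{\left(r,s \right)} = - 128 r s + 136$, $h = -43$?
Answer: $-5015$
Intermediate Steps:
$k{\left(I \right)} = 5$
$R{\left(r,s \right)} = 136 - 128 r s$ ($R{\left(r,s \right)} = - 128 r s + 136 = 136 - 128 r s$)
$22641 - R{\left(k{\left(10 \right)},h \right)} = 22641 - \left(136 - 640 \left(-43\right)\right) = 22641 - \left(136 + 27520\right) = 22641 - 27656 = -5015$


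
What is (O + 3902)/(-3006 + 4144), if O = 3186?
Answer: 3544/569 ≈ 6.2285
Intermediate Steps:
(O + 3902)/(-3006 + 4144) = (3186 + 3902)/(-3006 + 4144) = 7088/1138 = 7088*(1/1138) = 3544/569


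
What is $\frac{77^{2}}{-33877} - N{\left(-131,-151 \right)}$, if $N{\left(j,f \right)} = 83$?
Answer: $- \frac{2817720}{33877} \approx -83.175$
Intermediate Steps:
$\frac{77^{2}}{-33877} - N{\left(-131,-151 \right)} = \frac{77^{2}}{-33877} - 83 = 5929 \left(- \frac{1}{33877}\right) - 83 = - \frac{5929}{33877} - 83 = - \frac{2817720}{33877}$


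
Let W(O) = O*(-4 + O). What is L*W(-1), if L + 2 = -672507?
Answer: -3362545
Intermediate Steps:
L = -672509 (L = -2 - 672507 = -672509)
L*W(-1) = -(-672509)*(-4 - 1) = -(-672509)*(-5) = -672509*5 = -3362545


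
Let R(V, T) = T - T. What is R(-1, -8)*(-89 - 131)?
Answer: 0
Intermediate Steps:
R(V, T) = 0
R(-1, -8)*(-89 - 131) = 0*(-89 - 131) = 0*(-220) = 0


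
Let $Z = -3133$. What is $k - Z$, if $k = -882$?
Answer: $2251$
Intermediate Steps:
$k - Z = -882 - -3133 = -882 + 3133 = 2251$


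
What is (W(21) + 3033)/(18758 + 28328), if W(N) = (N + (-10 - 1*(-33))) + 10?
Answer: 3087/47086 ≈ 0.065561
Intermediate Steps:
W(N) = 33 + N (W(N) = (N + (-10 + 33)) + 10 = (N + 23) + 10 = (23 + N) + 10 = 33 + N)
(W(21) + 3033)/(18758 + 28328) = ((33 + 21) + 3033)/(18758 + 28328) = (54 + 3033)/47086 = 3087*(1/47086) = 3087/47086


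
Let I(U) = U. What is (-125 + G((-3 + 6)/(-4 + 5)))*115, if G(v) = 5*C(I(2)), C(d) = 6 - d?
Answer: -12075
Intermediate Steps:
G(v) = 20 (G(v) = 5*(6 - 1*2) = 5*(6 - 2) = 5*4 = 20)
(-125 + G((-3 + 6)/(-4 + 5)))*115 = (-125 + 20)*115 = -105*115 = -12075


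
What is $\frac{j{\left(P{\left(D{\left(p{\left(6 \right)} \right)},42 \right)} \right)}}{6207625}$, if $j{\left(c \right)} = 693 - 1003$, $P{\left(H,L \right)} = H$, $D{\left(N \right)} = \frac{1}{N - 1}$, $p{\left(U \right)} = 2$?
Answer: $- \frac{62}{1241525} \approx -4.9939 \cdot 10^{-5}$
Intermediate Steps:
$D{\left(N \right)} = \frac{1}{-1 + N}$
$j{\left(c \right)} = -310$
$\frac{j{\left(P{\left(D{\left(p{\left(6 \right)} \right)},42 \right)} \right)}}{6207625} = - \frac{310}{6207625} = \left(-310\right) \frac{1}{6207625} = - \frac{62}{1241525}$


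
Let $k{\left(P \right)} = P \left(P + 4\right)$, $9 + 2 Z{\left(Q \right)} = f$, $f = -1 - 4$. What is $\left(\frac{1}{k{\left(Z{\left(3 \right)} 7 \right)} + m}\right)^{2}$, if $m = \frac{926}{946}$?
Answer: $\frac{223729}{1088741991184} \approx 2.0549 \cdot 10^{-7}$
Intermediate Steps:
$f = -5$ ($f = -1 - 4 = -5$)
$Z{\left(Q \right)} = -7$ ($Z{\left(Q \right)} = - \frac{9}{2} + \frac{1}{2} \left(-5\right) = - \frac{9}{2} - \frac{5}{2} = -7$)
$k{\left(P \right)} = P \left(4 + P\right)$
$m = \frac{463}{473}$ ($m = 926 \cdot \frac{1}{946} = \frac{463}{473} \approx 0.97886$)
$\left(\frac{1}{k{\left(Z{\left(3 \right)} 7 \right)} + m}\right)^{2} = \left(\frac{1}{\left(-7\right) 7 \left(4 - 49\right) + \frac{463}{473}}\right)^{2} = \left(\frac{1}{- 49 \left(4 - 49\right) + \frac{463}{473}}\right)^{2} = \left(\frac{1}{\left(-49\right) \left(-45\right) + \frac{463}{473}}\right)^{2} = \left(\frac{1}{2205 + \frac{463}{473}}\right)^{2} = \left(\frac{1}{\frac{1043428}{473}}\right)^{2} = \left(\frac{473}{1043428}\right)^{2} = \frac{223729}{1088741991184}$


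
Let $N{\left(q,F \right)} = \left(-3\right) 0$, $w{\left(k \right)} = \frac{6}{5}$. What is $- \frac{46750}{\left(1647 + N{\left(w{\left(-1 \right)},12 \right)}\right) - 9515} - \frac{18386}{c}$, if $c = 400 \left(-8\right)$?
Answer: $\frac{36782631}{3147200} \approx 11.687$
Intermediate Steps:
$w{\left(k \right)} = \frac{6}{5}$ ($w{\left(k \right)} = 6 \cdot \frac{1}{5} = \frac{6}{5}$)
$c = -3200$
$N{\left(q,F \right)} = 0$
$- \frac{46750}{\left(1647 + N{\left(w{\left(-1 \right)},12 \right)}\right) - 9515} - \frac{18386}{c} = - \frac{46750}{\left(1647 + 0\right) - 9515} - \frac{18386}{-3200} = - \frac{46750}{1647 - 9515} - - \frac{9193}{1600} = - \frac{46750}{-7868} + \frac{9193}{1600} = \left(-46750\right) \left(- \frac{1}{7868}\right) + \frac{9193}{1600} = \frac{23375}{3934} + \frac{9193}{1600} = \frac{36782631}{3147200}$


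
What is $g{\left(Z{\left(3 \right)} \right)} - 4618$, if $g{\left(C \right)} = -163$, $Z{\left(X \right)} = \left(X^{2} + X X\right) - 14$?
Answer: $-4781$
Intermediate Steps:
$Z{\left(X \right)} = -14 + 2 X^{2}$ ($Z{\left(X \right)} = \left(X^{2} + X^{2}\right) - 14 = 2 X^{2} - 14 = -14 + 2 X^{2}$)
$g{\left(Z{\left(3 \right)} \right)} - 4618 = -163 - 4618 = -4781$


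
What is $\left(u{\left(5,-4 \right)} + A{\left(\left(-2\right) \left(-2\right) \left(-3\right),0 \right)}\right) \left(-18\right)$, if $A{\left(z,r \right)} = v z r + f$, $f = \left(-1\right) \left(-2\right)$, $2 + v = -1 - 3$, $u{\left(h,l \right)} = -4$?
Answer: $36$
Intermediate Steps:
$v = -6$ ($v = -2 - 4 = -6$)
$f = 2$
$A{\left(z,r \right)} = 2 - 6 r z$ ($A{\left(z,r \right)} = - 6 z r + 2 = - 6 r z + 2 = 2 - 6 r z$)
$\left(u{\left(5,-4 \right)} + A{\left(\left(-2\right) \left(-2\right) \left(-3\right),0 \right)}\right) \left(-18\right) = \left(-4 + \left(2 - 0 \left(-2\right) \left(-2\right) \left(-3\right)\right)\right) \left(-18\right) = \left(-4 + \left(2 - 0 \cdot 4 \left(-3\right)\right)\right) \left(-18\right) = \left(-4 + \left(2 - 0 \left(-12\right)\right)\right) \left(-18\right) = \left(-4 + \left(2 + 0\right)\right) \left(-18\right) = \left(-4 + 2\right) \left(-18\right) = \left(-2\right) \left(-18\right) = 36$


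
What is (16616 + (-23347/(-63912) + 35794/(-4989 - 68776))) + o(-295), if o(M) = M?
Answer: 76944277851607/4714468680 ≈ 16321.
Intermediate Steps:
(16616 + (-23347/(-63912) + 35794/(-4989 - 68776))) + o(-295) = (16616 + (-23347/(-63912) + 35794/(-4989 - 68776))) - 295 = (16616 + (-23347*(-1/63912) + 35794/(-73765))) - 295 = (16616 + (23347/63912 + 35794*(-1/73765))) - 295 = (16616 + (23347/63912 - 35794/73765)) - 295 = (16616 - 565474673/4714468680) - 295 = 78335046112207/4714468680 - 295 = 76944277851607/4714468680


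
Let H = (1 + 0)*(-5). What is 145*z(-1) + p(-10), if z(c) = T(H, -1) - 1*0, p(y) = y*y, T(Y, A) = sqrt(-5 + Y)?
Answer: 100 + 145*I*sqrt(10) ≈ 100.0 + 458.53*I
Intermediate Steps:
H = -5 (H = 1*(-5) = -5)
p(y) = y**2
z(c) = I*sqrt(10) (z(c) = sqrt(-5 - 5) - 1*0 = sqrt(-10) + 0 = I*sqrt(10) + 0 = I*sqrt(10))
145*z(-1) + p(-10) = 145*(I*sqrt(10)) + (-10)**2 = 145*I*sqrt(10) + 100 = 100 + 145*I*sqrt(10)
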